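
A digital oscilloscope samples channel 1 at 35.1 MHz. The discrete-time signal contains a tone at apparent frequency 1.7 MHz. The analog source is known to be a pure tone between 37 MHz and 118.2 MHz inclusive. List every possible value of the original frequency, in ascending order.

68.5 MHz, 71.9 MHz, 103.6 MHz, 107 MHz

Frequencies that alias to 1.7 MHz are k·fs ± 1.7 MHz for integer k ≥ 0.
k=0: 1.7 MHz.
k=1: 33.4 MHz, 36.8 MHz.
k=2: 68.5 MHz, 71.9 MHz.
k=3: 103.6 MHz, 107 MHz.
k=4: 138.7 MHz, 142.1 MHz.
Within [37 MHz, 118.2 MHz]: 68.5 MHz, 71.9 MHz, 103.6 MHz, 107 MHz.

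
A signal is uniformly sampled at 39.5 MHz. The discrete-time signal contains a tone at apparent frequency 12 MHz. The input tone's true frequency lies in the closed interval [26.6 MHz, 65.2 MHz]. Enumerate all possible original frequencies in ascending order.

27.5 MHz, 51.5 MHz

Frequencies that alias to 12 MHz are k·fs ± 12 MHz for integer k ≥ 0.
k=0: 12 MHz.
k=1: 27.5 MHz, 51.5 MHz.
k=2: 67 MHz, 91 MHz.
Within [26.6 MHz, 65.2 MHz]: 27.5 MHz, 51.5 MHz.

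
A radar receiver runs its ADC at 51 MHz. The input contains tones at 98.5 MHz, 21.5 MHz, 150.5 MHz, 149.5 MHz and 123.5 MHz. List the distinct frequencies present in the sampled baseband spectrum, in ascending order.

fs/2 = 25.5 MHz.
98.5 MHz mod fs = 47.5 MHz.
47.5 MHz > fs/2 = 25.5 MHz, folds to fs − 47.5 MHz = 3.5 MHz.
21.5 MHz ≤ fs/2 = 25.5 MHz, passes unchanged.
150.5 MHz mod fs = 48.5 MHz.
48.5 MHz > fs/2 = 25.5 MHz, folds to fs − 48.5 MHz = 2.5 MHz.
149.5 MHz mod fs = 47.5 MHz.
47.5 MHz > fs/2 = 25.5 MHz, folds to fs − 47.5 MHz = 3.5 MHz.
123.5 MHz mod fs = 21.5 MHz.
21.5 MHz ≤ fs/2 = 25.5 MHz, appears at 21.5 MHz.
Distinct values: {2.5 MHz, 3.5 MHz, 21.5 MHz}.

2.5 MHz, 3.5 MHz, 21.5 MHz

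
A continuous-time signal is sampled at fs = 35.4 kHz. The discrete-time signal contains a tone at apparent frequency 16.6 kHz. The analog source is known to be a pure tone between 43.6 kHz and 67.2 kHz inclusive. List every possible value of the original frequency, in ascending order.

52 kHz, 54.2 kHz

Frequencies that alias to 16.6 kHz are k·fs ± 16.6 kHz for integer k ≥ 0.
k=0: 16.6 kHz.
k=1: 18.8 kHz, 52 kHz.
k=2: 54.2 kHz, 87.4 kHz.
k=3: 89.6 kHz, 122.8 kHz.
Within [43.6 kHz, 67.2 kHz]: 52 kHz, 54.2 kHz.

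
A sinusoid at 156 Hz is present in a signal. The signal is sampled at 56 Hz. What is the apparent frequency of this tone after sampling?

12 Hz

156 Hz mod fs = 44 Hz.
44 Hz > fs/2 = 28 Hz, folds to fs − 44 Hz = 12 Hz.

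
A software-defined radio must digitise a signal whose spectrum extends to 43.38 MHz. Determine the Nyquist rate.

Nyquist rate = 2 × 43.38 MHz = 86.76 MHz.

86.76 MHz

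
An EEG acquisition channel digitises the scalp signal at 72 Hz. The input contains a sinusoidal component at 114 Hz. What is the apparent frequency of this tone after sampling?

30 Hz

114 Hz mod fs = 42 Hz.
42 Hz > fs/2 = 36 Hz, folds to fs − 42 Hz = 30 Hz.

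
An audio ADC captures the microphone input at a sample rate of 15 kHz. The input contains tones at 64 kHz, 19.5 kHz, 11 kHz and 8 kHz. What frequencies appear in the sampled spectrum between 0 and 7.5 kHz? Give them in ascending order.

fs/2 = 7.5 kHz.
64 kHz mod fs = 4 kHz.
4 kHz ≤ fs/2 = 7.5 kHz, appears at 4 kHz.
19.5 kHz mod fs = 4.5 kHz.
4.5 kHz ≤ fs/2 = 7.5 kHz, appears at 4.5 kHz.
11 kHz > fs/2 = 7.5 kHz, folds to fs − 11 kHz = 4 kHz.
8 kHz > fs/2 = 7.5 kHz, folds to fs − 8 kHz = 7 kHz.
Distinct values: {4 kHz, 4.5 kHz, 7 kHz}.

4 kHz, 4.5 kHz, 7 kHz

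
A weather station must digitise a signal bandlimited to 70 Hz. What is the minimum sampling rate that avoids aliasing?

140 Hz

Nyquist rate = 2 × 70 Hz = 140 Hz.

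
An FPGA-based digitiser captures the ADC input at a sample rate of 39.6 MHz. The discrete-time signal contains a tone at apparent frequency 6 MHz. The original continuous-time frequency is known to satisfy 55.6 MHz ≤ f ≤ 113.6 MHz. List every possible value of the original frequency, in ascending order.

73.2 MHz, 85.2 MHz, 112.8 MHz

Frequencies that alias to 6 MHz are k·fs ± 6 MHz for integer k ≥ 0.
k=0: 6 MHz.
k=1: 33.6 MHz, 45.6 MHz.
k=2: 73.2 MHz, 85.2 MHz.
k=3: 112.8 MHz, 124.8 MHz.
k=4: 152.4 MHz, 164.4 MHz.
Within [55.6 MHz, 113.6 MHz]: 73.2 MHz, 85.2 MHz, 112.8 MHz.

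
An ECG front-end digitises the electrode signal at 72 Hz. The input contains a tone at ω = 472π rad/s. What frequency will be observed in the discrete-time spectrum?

20 Hz

ω = 472π rad/s → f = ω/(2π) = 236 Hz.
236 Hz mod fs = 20 Hz.
20 Hz ≤ fs/2 = 36 Hz, appears at 20 Hz.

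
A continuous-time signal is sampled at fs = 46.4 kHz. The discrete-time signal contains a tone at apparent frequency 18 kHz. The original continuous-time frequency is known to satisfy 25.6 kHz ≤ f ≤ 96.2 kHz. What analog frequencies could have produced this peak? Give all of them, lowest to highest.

Frequencies that alias to 18 kHz are k·fs ± 18 kHz for integer k ≥ 0.
k=0: 18 kHz.
k=1: 28.4 kHz, 64.4 kHz.
k=2: 74.8 kHz, 110.8 kHz.
k=3: 121.2 kHz, 157.2 kHz.
Within [25.6 kHz, 96.2 kHz]: 28.4 kHz, 64.4 kHz, 74.8 kHz.

28.4 kHz, 64.4 kHz, 74.8 kHz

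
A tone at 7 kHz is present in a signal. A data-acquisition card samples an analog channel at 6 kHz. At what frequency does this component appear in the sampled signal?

7 kHz mod fs = 1 kHz.
1 kHz ≤ fs/2 = 3 kHz, appears at 1 kHz.

1 kHz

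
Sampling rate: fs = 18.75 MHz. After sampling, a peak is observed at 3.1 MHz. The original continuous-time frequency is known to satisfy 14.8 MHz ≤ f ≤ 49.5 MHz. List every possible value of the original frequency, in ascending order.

15.65 MHz, 21.85 MHz, 34.4 MHz, 40.6 MHz

Frequencies that alias to 3.1 MHz are k·fs ± 3.1 MHz for integer k ≥ 0.
k=0: 3.1 MHz.
k=1: 15.65 MHz, 21.85 MHz.
k=2: 34.4 MHz, 40.6 MHz.
k=3: 53.15 MHz, 59.35 MHz.
Within [14.8 MHz, 49.5 MHz]: 15.65 MHz, 21.85 MHz, 34.4 MHz, 40.6 MHz.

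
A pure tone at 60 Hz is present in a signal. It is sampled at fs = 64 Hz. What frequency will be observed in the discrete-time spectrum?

60 Hz > fs/2 = 32 Hz, folds to fs − 60 Hz = 4 Hz.

4 Hz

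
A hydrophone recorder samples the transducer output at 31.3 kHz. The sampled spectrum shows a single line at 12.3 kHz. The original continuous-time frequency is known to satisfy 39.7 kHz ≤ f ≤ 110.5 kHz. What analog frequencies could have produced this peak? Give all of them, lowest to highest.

43.6 kHz, 50.3 kHz, 74.9 kHz, 81.6 kHz, 106.2 kHz

Frequencies that alias to 12.3 kHz are k·fs ± 12.3 kHz for integer k ≥ 0.
k=0: 12.3 kHz.
k=1: 19 kHz, 43.6 kHz.
k=2: 50.3 kHz, 74.9 kHz.
k=3: 81.6 kHz, 106.2 kHz.
k=4: 112.9 kHz, 137.5 kHz.
Within [39.7 kHz, 110.5 kHz]: 43.6 kHz, 50.3 kHz, 74.9 kHz, 81.6 kHz, 106.2 kHz.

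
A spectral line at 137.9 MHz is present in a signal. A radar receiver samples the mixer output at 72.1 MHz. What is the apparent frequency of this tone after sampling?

137.9 MHz mod fs = 65.8 MHz.
65.8 MHz > fs/2 = 36.05 MHz, folds to fs − 65.8 MHz = 6.3 MHz.

6.3 MHz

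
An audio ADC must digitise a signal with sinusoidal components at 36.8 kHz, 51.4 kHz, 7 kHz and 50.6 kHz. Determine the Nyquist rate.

Highest-frequency component: 51.4 kHz.
Nyquist rate = 2 × 51.4 kHz = 102.8 kHz.

102.8 kHz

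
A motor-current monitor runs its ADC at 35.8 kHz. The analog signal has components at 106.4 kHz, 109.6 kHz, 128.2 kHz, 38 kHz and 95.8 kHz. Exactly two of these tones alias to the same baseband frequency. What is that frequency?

2.2 kHz

fs/2 = 17.9 kHz.
106.4 kHz mod fs = 34.8 kHz.
34.8 kHz > fs/2 = 17.9 kHz, folds to fs − 34.8 kHz = 1 kHz.
109.6 kHz mod fs = 2.2 kHz.
2.2 kHz ≤ fs/2 = 17.9 kHz, appears at 2.2 kHz.
128.2 kHz mod fs = 20.8 kHz.
20.8 kHz > fs/2 = 17.9 kHz, folds to fs − 20.8 kHz = 15 kHz.
38 kHz mod fs = 2.2 kHz.
2.2 kHz ≤ fs/2 = 17.9 kHz, appears at 2.2 kHz.
95.8 kHz mod fs = 24.2 kHz.
24.2 kHz > fs/2 = 17.9 kHz, folds to fs − 24.2 kHz = 11.6 kHz.
38 kHz and 109.6 kHz both map to 2.2 kHz.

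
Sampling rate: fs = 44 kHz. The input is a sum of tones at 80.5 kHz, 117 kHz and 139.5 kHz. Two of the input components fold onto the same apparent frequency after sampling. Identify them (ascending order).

80.5 kHz, 139.5 kHz

fs/2 = 22 kHz.
80.5 kHz mod fs = 36.5 kHz.
36.5 kHz > fs/2 = 22 kHz, folds to fs − 36.5 kHz = 7.5 kHz.
117 kHz mod fs = 29 kHz.
29 kHz > fs/2 = 22 kHz, folds to fs − 29 kHz = 15 kHz.
139.5 kHz mod fs = 7.5 kHz.
7.5 kHz ≤ fs/2 = 22 kHz, appears at 7.5 kHz.
80.5 kHz and 139.5 kHz both map to 7.5 kHz.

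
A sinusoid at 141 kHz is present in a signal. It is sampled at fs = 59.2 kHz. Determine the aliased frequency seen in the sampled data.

22.6 kHz

141 kHz mod fs = 22.6 kHz.
22.6 kHz ≤ fs/2 = 29.6 kHz, appears at 22.6 kHz.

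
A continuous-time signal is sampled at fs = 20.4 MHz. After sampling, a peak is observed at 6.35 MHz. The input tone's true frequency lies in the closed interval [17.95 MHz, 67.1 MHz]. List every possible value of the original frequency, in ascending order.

26.75 MHz, 34.45 MHz, 47.15 MHz, 54.85 MHz

Frequencies that alias to 6.35 MHz are k·fs ± 6.35 MHz for integer k ≥ 0.
k=0: 6.35 MHz.
k=1: 14.05 MHz, 26.75 MHz.
k=2: 34.45 MHz, 47.15 MHz.
k=3: 54.85 MHz, 67.55 MHz.
k=4: 75.25 MHz, 87.95 MHz.
Within [17.95 MHz, 67.1 MHz]: 26.75 MHz, 34.45 MHz, 47.15 MHz, 54.85 MHz.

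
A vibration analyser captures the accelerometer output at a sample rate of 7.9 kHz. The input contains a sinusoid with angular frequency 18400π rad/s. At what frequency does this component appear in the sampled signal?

1.3 kHz

ω = 18400π rad/s → f = ω/(2π) = 9200 Hz = 9.2 kHz.
9.2 kHz mod fs = 1.3 kHz.
1.3 kHz ≤ fs/2 = 3.95 kHz, appears at 1.3 kHz.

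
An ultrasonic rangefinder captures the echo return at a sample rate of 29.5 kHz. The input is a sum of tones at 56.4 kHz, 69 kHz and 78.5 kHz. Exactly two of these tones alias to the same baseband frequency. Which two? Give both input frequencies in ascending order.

fs/2 = 14.75 kHz.
56.4 kHz mod fs = 26.9 kHz.
26.9 kHz > fs/2 = 14.75 kHz, folds to fs − 26.9 kHz = 2.6 kHz.
69 kHz mod fs = 10 kHz.
10 kHz ≤ fs/2 = 14.75 kHz, appears at 10 kHz.
78.5 kHz mod fs = 19.5 kHz.
19.5 kHz > fs/2 = 14.75 kHz, folds to fs − 19.5 kHz = 10 kHz.
69 kHz and 78.5 kHz both map to 10 kHz.

69 kHz, 78.5 kHz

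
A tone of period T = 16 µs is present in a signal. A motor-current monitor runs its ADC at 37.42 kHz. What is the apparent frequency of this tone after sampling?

12.34 kHz

T = 16 µs → f = 1/T = 62.5 kHz.
62.5 kHz mod fs = 25.08 kHz.
25.08 kHz > fs/2 = 18.71 kHz, folds to fs − 25.08 kHz = 12.34 kHz.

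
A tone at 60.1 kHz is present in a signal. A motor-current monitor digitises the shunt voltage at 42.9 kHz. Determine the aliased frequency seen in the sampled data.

17.2 kHz

60.1 kHz mod fs = 17.2 kHz.
17.2 kHz ≤ fs/2 = 21.45 kHz, appears at 17.2 kHz.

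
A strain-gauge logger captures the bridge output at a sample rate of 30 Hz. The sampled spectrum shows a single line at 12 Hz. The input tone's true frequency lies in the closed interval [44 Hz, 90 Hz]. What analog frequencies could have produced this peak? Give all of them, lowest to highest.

48 Hz, 72 Hz, 78 Hz

Frequencies that alias to 12 Hz are k·fs ± 12 Hz for integer k ≥ 0.
k=0: 12 Hz.
k=1: 18 Hz, 42 Hz.
k=2: 48 Hz, 72 Hz.
k=3: 78 Hz, 102 Hz.
k=4: 108 Hz, 132 Hz.
Within [44 Hz, 90 Hz]: 48 Hz, 72 Hz, 78 Hz.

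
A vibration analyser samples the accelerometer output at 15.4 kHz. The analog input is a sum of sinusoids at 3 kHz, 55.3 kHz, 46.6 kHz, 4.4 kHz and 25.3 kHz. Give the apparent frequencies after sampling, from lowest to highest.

fs/2 = 7.7 kHz.
3 kHz ≤ fs/2 = 7.7 kHz, passes unchanged.
55.3 kHz mod fs = 9.1 kHz.
9.1 kHz > fs/2 = 7.7 kHz, folds to fs − 9.1 kHz = 6.3 kHz.
46.6 kHz mod fs = 0.4 kHz.
0.4 kHz ≤ fs/2 = 7.7 kHz, appears at 0.4 kHz.
4.4 kHz ≤ fs/2 = 7.7 kHz, passes unchanged.
25.3 kHz mod fs = 9.9 kHz.
9.9 kHz > fs/2 = 7.7 kHz, folds to fs − 9.9 kHz = 5.5 kHz.
Distinct values: {0.4 kHz, 3 kHz, 4.4 kHz, 5.5 kHz, 6.3 kHz}.

0.4 kHz, 3 kHz, 4.4 kHz, 5.5 kHz, 6.3 kHz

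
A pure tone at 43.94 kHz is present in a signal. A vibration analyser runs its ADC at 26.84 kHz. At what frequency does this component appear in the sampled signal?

43.94 kHz mod fs = 17.1 kHz.
17.1 kHz > fs/2 = 13.42 kHz, folds to fs − 17.1 kHz = 9.74 kHz.

9.74 kHz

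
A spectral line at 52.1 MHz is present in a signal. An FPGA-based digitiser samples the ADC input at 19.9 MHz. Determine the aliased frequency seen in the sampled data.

52.1 MHz mod fs = 12.3 MHz.
12.3 MHz > fs/2 = 9.95 MHz, folds to fs − 12.3 MHz = 7.6 MHz.

7.6 MHz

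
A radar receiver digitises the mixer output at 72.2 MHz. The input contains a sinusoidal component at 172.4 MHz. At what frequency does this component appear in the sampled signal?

172.4 MHz mod fs = 28 MHz.
28 MHz ≤ fs/2 = 36.1 MHz, appears at 28 MHz.

28 MHz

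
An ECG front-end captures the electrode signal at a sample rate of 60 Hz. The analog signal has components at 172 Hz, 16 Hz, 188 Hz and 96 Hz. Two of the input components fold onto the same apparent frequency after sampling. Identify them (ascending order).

fs/2 = 30 Hz.
172 Hz mod fs = 52 Hz.
52 Hz > fs/2 = 30 Hz, folds to fs − 52 Hz = 8 Hz.
16 Hz ≤ fs/2 = 30 Hz, passes unchanged.
188 Hz mod fs = 8 Hz.
8 Hz ≤ fs/2 = 30 Hz, appears at 8 Hz.
96 Hz mod fs = 36 Hz.
36 Hz > fs/2 = 30 Hz, folds to fs − 36 Hz = 24 Hz.
172 Hz and 188 Hz both map to 8 Hz.

172 Hz, 188 Hz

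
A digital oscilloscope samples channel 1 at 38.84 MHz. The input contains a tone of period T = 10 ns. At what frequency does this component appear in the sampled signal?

T = 10 ns → f = 1/T = 100 MHz.
100 MHz mod fs = 22.32 MHz.
22.32 MHz > fs/2 = 19.42 MHz, folds to fs − 22.32 MHz = 16.52 MHz.

16.52 MHz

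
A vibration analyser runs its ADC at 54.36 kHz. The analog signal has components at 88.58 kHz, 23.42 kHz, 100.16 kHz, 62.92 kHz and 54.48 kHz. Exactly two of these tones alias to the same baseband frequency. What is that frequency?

fs/2 = 27.18 kHz.
88.58 kHz mod fs = 34.22 kHz.
34.22 kHz > fs/2 = 27.18 kHz, folds to fs − 34.22 kHz = 20.14 kHz.
23.42 kHz ≤ fs/2 = 27.18 kHz, passes unchanged.
100.16 kHz mod fs = 45.8 kHz.
45.8 kHz > fs/2 = 27.18 kHz, folds to fs − 45.8 kHz = 8.56 kHz.
62.92 kHz mod fs = 8.56 kHz.
8.56 kHz ≤ fs/2 = 27.18 kHz, appears at 8.56 kHz.
54.48 kHz mod fs = 0.12 kHz.
0.12 kHz ≤ fs/2 = 27.18 kHz, appears at 0.12 kHz.
62.92 kHz and 100.16 kHz both map to 8.56 kHz.

8.56 kHz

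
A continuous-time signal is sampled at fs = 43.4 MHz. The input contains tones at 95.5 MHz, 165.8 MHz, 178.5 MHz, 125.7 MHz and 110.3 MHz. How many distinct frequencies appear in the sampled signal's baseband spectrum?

fs/2 = 21.7 MHz.
95.5 MHz mod fs = 8.7 MHz.
8.7 MHz ≤ fs/2 = 21.7 MHz, appears at 8.7 MHz.
165.8 MHz mod fs = 35.6 MHz.
35.6 MHz > fs/2 = 21.7 MHz, folds to fs − 35.6 MHz = 7.8 MHz.
178.5 MHz mod fs = 4.9 MHz.
4.9 MHz ≤ fs/2 = 21.7 MHz, appears at 4.9 MHz.
125.7 MHz mod fs = 38.9 MHz.
38.9 MHz > fs/2 = 21.7 MHz, folds to fs − 38.9 MHz = 4.5 MHz.
110.3 MHz mod fs = 23.5 MHz.
23.5 MHz > fs/2 = 21.7 MHz, folds to fs − 23.5 MHz = 19.9 MHz.
Distinct values: {4.5 MHz, 4.9 MHz, 7.8 MHz, 8.7 MHz, 19.9 MHz} → 5.

5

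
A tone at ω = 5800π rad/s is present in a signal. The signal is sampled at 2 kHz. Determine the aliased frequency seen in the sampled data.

0.9 kHz

ω = 5800π rad/s → f = ω/(2π) = 2900 Hz = 2.9 kHz.
2.9 kHz mod fs = 0.9 kHz.
0.9 kHz ≤ fs/2 = 1 kHz, appears at 0.9 kHz.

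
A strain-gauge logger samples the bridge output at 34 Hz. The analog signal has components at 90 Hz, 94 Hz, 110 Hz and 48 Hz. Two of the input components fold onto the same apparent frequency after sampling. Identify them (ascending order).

94 Hz, 110 Hz

fs/2 = 17 Hz.
90 Hz mod fs = 22 Hz.
22 Hz > fs/2 = 17 Hz, folds to fs − 22 Hz = 12 Hz.
94 Hz mod fs = 26 Hz.
26 Hz > fs/2 = 17 Hz, folds to fs − 26 Hz = 8 Hz.
110 Hz mod fs = 8 Hz.
8 Hz ≤ fs/2 = 17 Hz, appears at 8 Hz.
48 Hz mod fs = 14 Hz.
14 Hz ≤ fs/2 = 17 Hz, appears at 14 Hz.
94 Hz and 110 Hz both map to 8 Hz.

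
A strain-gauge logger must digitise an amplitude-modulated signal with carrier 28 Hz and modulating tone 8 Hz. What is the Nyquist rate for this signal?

72 Hz

AM sidebands sit at fc ± fm = 20 Hz and 36 Hz.
Highest-frequency component: 36 Hz.
Nyquist rate = 2 × 36 Hz = 72 Hz.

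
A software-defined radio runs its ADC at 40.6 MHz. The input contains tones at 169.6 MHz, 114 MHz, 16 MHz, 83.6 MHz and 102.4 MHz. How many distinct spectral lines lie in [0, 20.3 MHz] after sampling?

5

fs/2 = 20.3 MHz.
169.6 MHz mod fs = 7.2 MHz.
7.2 MHz ≤ fs/2 = 20.3 MHz, appears at 7.2 MHz.
114 MHz mod fs = 32.8 MHz.
32.8 MHz > fs/2 = 20.3 MHz, folds to fs − 32.8 MHz = 7.8 MHz.
16 MHz ≤ fs/2 = 20.3 MHz, passes unchanged.
83.6 MHz mod fs = 2.4 MHz.
2.4 MHz ≤ fs/2 = 20.3 MHz, appears at 2.4 MHz.
102.4 MHz mod fs = 21.2 MHz.
21.2 MHz > fs/2 = 20.3 MHz, folds to fs − 21.2 MHz = 19.4 MHz.
Distinct values: {2.4 MHz, 7.2 MHz, 7.8 MHz, 16 MHz, 19.4 MHz} → 5.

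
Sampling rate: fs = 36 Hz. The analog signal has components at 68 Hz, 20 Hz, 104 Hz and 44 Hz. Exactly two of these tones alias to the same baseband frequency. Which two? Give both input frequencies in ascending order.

fs/2 = 18 Hz.
68 Hz mod fs = 32 Hz.
32 Hz > fs/2 = 18 Hz, folds to fs − 32 Hz = 4 Hz.
20 Hz > fs/2 = 18 Hz, folds to fs − 20 Hz = 16 Hz.
104 Hz mod fs = 32 Hz.
32 Hz > fs/2 = 18 Hz, folds to fs − 32 Hz = 4 Hz.
44 Hz mod fs = 8 Hz.
8 Hz ≤ fs/2 = 18 Hz, appears at 8 Hz.
68 Hz and 104 Hz both map to 4 Hz.

68 Hz, 104 Hz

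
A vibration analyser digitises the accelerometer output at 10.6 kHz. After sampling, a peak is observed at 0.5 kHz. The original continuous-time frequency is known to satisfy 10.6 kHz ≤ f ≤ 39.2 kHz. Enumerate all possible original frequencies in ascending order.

11.1 kHz, 20.7 kHz, 21.7 kHz, 31.3 kHz, 32.3 kHz

Frequencies that alias to 0.5 kHz are k·fs ± 0.5 kHz for integer k ≥ 0.
k=0: 0.5 kHz.
k=1: 10.1 kHz, 11.1 kHz.
k=2: 20.7 kHz, 21.7 kHz.
k=3: 31.3 kHz, 32.3 kHz.
k=4: 41.9 kHz, 42.9 kHz.
Within [10.6 kHz, 39.2 kHz]: 11.1 kHz, 20.7 kHz, 21.7 kHz, 31.3 kHz, 32.3 kHz.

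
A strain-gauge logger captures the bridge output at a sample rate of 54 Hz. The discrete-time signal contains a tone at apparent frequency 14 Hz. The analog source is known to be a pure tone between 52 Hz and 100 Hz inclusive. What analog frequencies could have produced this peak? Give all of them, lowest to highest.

Frequencies that alias to 14 Hz are k·fs ± 14 Hz for integer k ≥ 0.
k=0: 14 Hz.
k=1: 40 Hz, 68 Hz.
k=2: 94 Hz, 122 Hz.
k=3: 148 Hz, 176 Hz.
Within [52 Hz, 100 Hz]: 68 Hz, 94 Hz.

68 Hz, 94 Hz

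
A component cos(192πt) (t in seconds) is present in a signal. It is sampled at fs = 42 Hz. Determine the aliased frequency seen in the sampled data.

ω = 192π rad/s → f = ω/(2π) = 96 Hz.
96 Hz mod fs = 12 Hz.
12 Hz ≤ fs/2 = 21 Hz, appears at 12 Hz.

12 Hz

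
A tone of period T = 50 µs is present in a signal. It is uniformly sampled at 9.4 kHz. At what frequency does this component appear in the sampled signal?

T = 50 µs → f = 1/T = 20 kHz.
20 kHz mod fs = 1.2 kHz.
1.2 kHz ≤ fs/2 = 4.7 kHz, appears at 1.2 kHz.

1.2 kHz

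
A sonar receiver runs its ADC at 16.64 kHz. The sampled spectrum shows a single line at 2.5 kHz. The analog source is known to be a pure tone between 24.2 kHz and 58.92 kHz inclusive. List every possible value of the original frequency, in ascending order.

Frequencies that alias to 2.5 kHz are k·fs ± 2.5 kHz for integer k ≥ 0.
k=0: 2.5 kHz.
k=1: 14.14 kHz, 19.14 kHz.
k=2: 30.78 kHz, 35.78 kHz.
k=3: 47.42 kHz, 52.42 kHz.
k=4: 64.06 kHz, 69.06 kHz.
Within [24.2 kHz, 58.92 kHz]: 30.78 kHz, 35.78 kHz, 47.42 kHz, 52.42 kHz.

30.78 kHz, 35.78 kHz, 47.42 kHz, 52.42 kHz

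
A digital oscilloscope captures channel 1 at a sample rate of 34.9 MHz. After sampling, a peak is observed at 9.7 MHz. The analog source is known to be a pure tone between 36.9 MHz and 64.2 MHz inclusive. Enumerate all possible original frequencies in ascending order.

Frequencies that alias to 9.7 MHz are k·fs ± 9.7 MHz for integer k ≥ 0.
k=0: 9.7 MHz.
k=1: 25.2 MHz, 44.6 MHz.
k=2: 60.1 MHz, 79.5 MHz.
k=3: 95 MHz, 114.4 MHz.
Within [36.9 MHz, 64.2 MHz]: 44.6 MHz, 60.1 MHz.

44.6 MHz, 60.1 MHz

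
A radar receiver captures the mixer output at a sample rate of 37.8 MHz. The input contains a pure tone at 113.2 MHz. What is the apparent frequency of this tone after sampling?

113.2 MHz mod fs = 37.6 MHz.
37.6 MHz > fs/2 = 18.9 MHz, folds to fs − 37.6 MHz = 0.2 MHz.

0.2 MHz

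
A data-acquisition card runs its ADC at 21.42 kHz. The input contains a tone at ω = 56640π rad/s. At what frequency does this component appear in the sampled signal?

ω = 56640π rad/s → f = ω/(2π) = 28320 Hz = 28.32 kHz.
28.32 kHz mod fs = 6.9 kHz.
6.9 kHz ≤ fs/2 = 10.71 kHz, appears at 6.9 kHz.

6.9 kHz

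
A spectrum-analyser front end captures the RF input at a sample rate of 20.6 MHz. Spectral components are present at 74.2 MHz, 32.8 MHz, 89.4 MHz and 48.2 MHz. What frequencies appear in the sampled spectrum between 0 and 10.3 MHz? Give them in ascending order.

fs/2 = 10.3 MHz.
74.2 MHz mod fs = 12.4 MHz.
12.4 MHz > fs/2 = 10.3 MHz, folds to fs − 12.4 MHz = 8.2 MHz.
32.8 MHz mod fs = 12.2 MHz.
12.2 MHz > fs/2 = 10.3 MHz, folds to fs − 12.2 MHz = 8.4 MHz.
89.4 MHz mod fs = 7 MHz.
7 MHz ≤ fs/2 = 10.3 MHz, appears at 7 MHz.
48.2 MHz mod fs = 7 MHz.
7 MHz ≤ fs/2 = 10.3 MHz, appears at 7 MHz.
Distinct values: {7 MHz, 8.2 MHz, 8.4 MHz}.

7 MHz, 8.2 MHz, 8.4 MHz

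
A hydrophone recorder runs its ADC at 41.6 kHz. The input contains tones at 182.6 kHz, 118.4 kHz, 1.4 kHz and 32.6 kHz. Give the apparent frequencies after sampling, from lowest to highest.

1.4 kHz, 6.4 kHz, 9 kHz, 16.2 kHz

fs/2 = 20.8 kHz.
182.6 kHz mod fs = 16.2 kHz.
16.2 kHz ≤ fs/2 = 20.8 kHz, appears at 16.2 kHz.
118.4 kHz mod fs = 35.2 kHz.
35.2 kHz > fs/2 = 20.8 kHz, folds to fs − 35.2 kHz = 6.4 kHz.
1.4 kHz ≤ fs/2 = 20.8 kHz, passes unchanged.
32.6 kHz > fs/2 = 20.8 kHz, folds to fs − 32.6 kHz = 9 kHz.
Distinct values: {1.4 kHz, 6.4 kHz, 9 kHz, 16.2 kHz}.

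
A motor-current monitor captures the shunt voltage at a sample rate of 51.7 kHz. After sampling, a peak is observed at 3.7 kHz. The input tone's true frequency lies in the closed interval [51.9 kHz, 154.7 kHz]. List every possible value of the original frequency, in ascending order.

55.4 kHz, 99.7 kHz, 107.1 kHz, 151.4 kHz

Frequencies that alias to 3.7 kHz are k·fs ± 3.7 kHz for integer k ≥ 0.
k=0: 3.7 kHz.
k=1: 48 kHz, 55.4 kHz.
k=2: 99.7 kHz, 107.1 kHz.
k=3: 151.4 kHz, 158.8 kHz.
k=4: 203.1 kHz, 210.5 kHz.
Within [51.9 kHz, 154.7 kHz]: 55.4 kHz, 99.7 kHz, 107.1 kHz, 151.4 kHz.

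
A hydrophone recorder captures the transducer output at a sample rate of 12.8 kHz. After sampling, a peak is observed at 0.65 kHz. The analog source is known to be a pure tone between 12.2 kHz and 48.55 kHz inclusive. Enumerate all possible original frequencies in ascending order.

13.45 kHz, 24.95 kHz, 26.25 kHz, 37.75 kHz, 39.05 kHz

Frequencies that alias to 0.65 kHz are k·fs ± 0.65 kHz for integer k ≥ 0.
k=0: 0.65 kHz.
k=1: 12.15 kHz, 13.45 kHz.
k=2: 24.95 kHz, 26.25 kHz.
k=3: 37.75 kHz, 39.05 kHz.
k=4: 50.55 kHz, 51.85 kHz.
Within [12.2 kHz, 48.55 kHz]: 13.45 kHz, 24.95 kHz, 26.25 kHz, 37.75 kHz, 39.05 kHz.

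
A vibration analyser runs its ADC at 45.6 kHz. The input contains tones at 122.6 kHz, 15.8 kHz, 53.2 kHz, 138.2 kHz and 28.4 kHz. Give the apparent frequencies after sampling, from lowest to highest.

fs/2 = 22.8 kHz.
122.6 kHz mod fs = 31.4 kHz.
31.4 kHz > fs/2 = 22.8 kHz, folds to fs − 31.4 kHz = 14.2 kHz.
15.8 kHz ≤ fs/2 = 22.8 kHz, passes unchanged.
53.2 kHz mod fs = 7.6 kHz.
7.6 kHz ≤ fs/2 = 22.8 kHz, appears at 7.6 kHz.
138.2 kHz mod fs = 1.4 kHz.
1.4 kHz ≤ fs/2 = 22.8 kHz, appears at 1.4 kHz.
28.4 kHz > fs/2 = 22.8 kHz, folds to fs − 28.4 kHz = 17.2 kHz.
Distinct values: {1.4 kHz, 7.6 kHz, 14.2 kHz, 15.8 kHz, 17.2 kHz}.

1.4 kHz, 7.6 kHz, 14.2 kHz, 15.8 kHz, 17.2 kHz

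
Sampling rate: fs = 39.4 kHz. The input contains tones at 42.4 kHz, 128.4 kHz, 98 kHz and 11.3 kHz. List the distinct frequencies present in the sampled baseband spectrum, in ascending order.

fs/2 = 19.7 kHz.
42.4 kHz mod fs = 3 kHz.
3 kHz ≤ fs/2 = 19.7 kHz, appears at 3 kHz.
128.4 kHz mod fs = 10.2 kHz.
10.2 kHz ≤ fs/2 = 19.7 kHz, appears at 10.2 kHz.
98 kHz mod fs = 19.2 kHz.
19.2 kHz ≤ fs/2 = 19.7 kHz, appears at 19.2 kHz.
11.3 kHz ≤ fs/2 = 19.7 kHz, passes unchanged.
Distinct values: {3 kHz, 10.2 kHz, 11.3 kHz, 19.2 kHz}.

3 kHz, 10.2 kHz, 11.3 kHz, 19.2 kHz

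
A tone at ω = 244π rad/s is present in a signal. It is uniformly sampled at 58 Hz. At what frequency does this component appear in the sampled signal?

6 Hz

ω = 244π rad/s → f = ω/(2π) = 122 Hz.
122 Hz mod fs = 6 Hz.
6 Hz ≤ fs/2 = 29 Hz, appears at 6 Hz.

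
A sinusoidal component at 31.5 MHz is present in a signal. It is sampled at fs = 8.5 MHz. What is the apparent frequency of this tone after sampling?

2.5 MHz

31.5 MHz mod fs = 6 MHz.
6 MHz > fs/2 = 4.25 MHz, folds to fs − 6 MHz = 2.5 MHz.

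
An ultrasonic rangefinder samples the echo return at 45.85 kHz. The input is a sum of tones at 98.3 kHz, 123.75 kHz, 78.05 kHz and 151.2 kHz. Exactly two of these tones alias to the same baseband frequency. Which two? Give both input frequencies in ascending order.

78.05 kHz, 151.2 kHz

fs/2 = 22.925 kHz.
98.3 kHz mod fs = 6.6 kHz.
6.6 kHz ≤ fs/2 = 22.925 kHz, appears at 6.6 kHz.
123.75 kHz mod fs = 32.05 kHz.
32.05 kHz > fs/2 = 22.925 kHz, folds to fs − 32.05 kHz = 13.8 kHz.
78.05 kHz mod fs = 32.2 kHz.
32.2 kHz > fs/2 = 22.925 kHz, folds to fs − 32.2 kHz = 13.65 kHz.
151.2 kHz mod fs = 13.65 kHz.
13.65 kHz ≤ fs/2 = 22.925 kHz, appears at 13.65 kHz.
78.05 kHz and 151.2 kHz both map to 13.65 kHz.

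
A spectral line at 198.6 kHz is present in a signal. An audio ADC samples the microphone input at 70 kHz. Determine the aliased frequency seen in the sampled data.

11.4 kHz

198.6 kHz mod fs = 58.6 kHz.
58.6 kHz > fs/2 = 35 kHz, folds to fs − 58.6 kHz = 11.4 kHz.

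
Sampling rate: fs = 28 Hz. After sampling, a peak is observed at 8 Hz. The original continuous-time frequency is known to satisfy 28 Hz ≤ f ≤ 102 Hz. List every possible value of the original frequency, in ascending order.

36 Hz, 48 Hz, 64 Hz, 76 Hz, 92 Hz

Frequencies that alias to 8 Hz are k·fs ± 8 Hz for integer k ≥ 0.
k=0: 8 Hz.
k=1: 20 Hz, 36 Hz.
k=2: 48 Hz, 64 Hz.
k=3: 76 Hz, 92 Hz.
k=4: 104 Hz, 120 Hz.
Within [28 Hz, 102 Hz]: 36 Hz, 48 Hz, 64 Hz, 76 Hz, 92 Hz.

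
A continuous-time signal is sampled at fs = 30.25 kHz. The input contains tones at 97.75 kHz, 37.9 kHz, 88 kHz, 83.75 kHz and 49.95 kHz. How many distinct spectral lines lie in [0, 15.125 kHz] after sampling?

4

fs/2 = 15.125 kHz.
97.75 kHz mod fs = 7 kHz.
7 kHz ≤ fs/2 = 15.125 kHz, appears at 7 kHz.
37.9 kHz mod fs = 7.65 kHz.
7.65 kHz ≤ fs/2 = 15.125 kHz, appears at 7.65 kHz.
88 kHz mod fs = 27.5 kHz.
27.5 kHz > fs/2 = 15.125 kHz, folds to fs − 27.5 kHz = 2.75 kHz.
83.75 kHz mod fs = 23.25 kHz.
23.25 kHz > fs/2 = 15.125 kHz, folds to fs − 23.25 kHz = 7 kHz.
49.95 kHz mod fs = 19.7 kHz.
19.7 kHz > fs/2 = 15.125 kHz, folds to fs − 19.7 kHz = 10.55 kHz.
Distinct values: {2.75 kHz, 7 kHz, 7.65 kHz, 10.55 kHz} → 4.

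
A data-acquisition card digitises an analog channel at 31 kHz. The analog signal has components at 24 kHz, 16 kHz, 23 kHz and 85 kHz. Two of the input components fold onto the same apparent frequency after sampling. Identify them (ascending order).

23 kHz, 85 kHz

fs/2 = 15.5 kHz.
24 kHz > fs/2 = 15.5 kHz, folds to fs − 24 kHz = 7 kHz.
16 kHz > fs/2 = 15.5 kHz, folds to fs − 16 kHz = 15 kHz.
23 kHz > fs/2 = 15.5 kHz, folds to fs − 23 kHz = 8 kHz.
85 kHz mod fs = 23 kHz.
23 kHz > fs/2 = 15.5 kHz, folds to fs − 23 kHz = 8 kHz.
23 kHz and 85 kHz both map to 8 kHz.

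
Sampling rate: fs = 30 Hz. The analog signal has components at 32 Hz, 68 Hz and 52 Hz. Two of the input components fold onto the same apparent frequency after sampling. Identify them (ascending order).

52 Hz, 68 Hz

fs/2 = 15 Hz.
32 Hz mod fs = 2 Hz.
2 Hz ≤ fs/2 = 15 Hz, appears at 2 Hz.
68 Hz mod fs = 8 Hz.
8 Hz ≤ fs/2 = 15 Hz, appears at 8 Hz.
52 Hz mod fs = 22 Hz.
22 Hz > fs/2 = 15 Hz, folds to fs − 22 Hz = 8 Hz.
52 Hz and 68 Hz both map to 8 Hz.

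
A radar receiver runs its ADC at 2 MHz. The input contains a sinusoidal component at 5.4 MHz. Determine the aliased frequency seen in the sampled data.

0.6 MHz

5.4 MHz mod fs = 1.4 MHz.
1.4 MHz > fs/2 = 1 MHz, folds to fs − 1.4 MHz = 0.6 MHz.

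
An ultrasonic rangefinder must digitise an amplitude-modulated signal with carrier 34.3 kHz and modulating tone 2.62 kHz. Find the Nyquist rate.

AM sidebands sit at fc ± fm = 31.68 kHz and 36.92 kHz.
Highest-frequency component: 36.92 kHz.
Nyquist rate = 2 × 36.92 kHz = 73.84 kHz.

73.84 kHz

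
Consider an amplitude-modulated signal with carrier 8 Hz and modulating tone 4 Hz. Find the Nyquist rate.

24 Hz

AM sidebands sit at fc ± fm = 4 Hz and 12 Hz.
Highest-frequency component: 12 Hz.
Nyquist rate = 2 × 12 Hz = 24 Hz.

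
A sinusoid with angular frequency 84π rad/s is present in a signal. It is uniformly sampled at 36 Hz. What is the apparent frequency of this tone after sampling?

6 Hz

ω = 84π rad/s → f = ω/(2π) = 42 Hz.
42 Hz mod fs = 6 Hz.
6 Hz ≤ fs/2 = 18 Hz, appears at 6 Hz.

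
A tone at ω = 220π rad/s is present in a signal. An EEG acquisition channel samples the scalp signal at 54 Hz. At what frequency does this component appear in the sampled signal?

2 Hz

ω = 220π rad/s → f = ω/(2π) = 110 Hz.
110 Hz mod fs = 2 Hz.
2 Hz ≤ fs/2 = 27 Hz, appears at 2 Hz.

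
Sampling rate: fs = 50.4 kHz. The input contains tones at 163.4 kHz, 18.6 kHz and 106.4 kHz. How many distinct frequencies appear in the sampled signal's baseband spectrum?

3

fs/2 = 25.2 kHz.
163.4 kHz mod fs = 12.2 kHz.
12.2 kHz ≤ fs/2 = 25.2 kHz, appears at 12.2 kHz.
18.6 kHz ≤ fs/2 = 25.2 kHz, passes unchanged.
106.4 kHz mod fs = 5.6 kHz.
5.6 kHz ≤ fs/2 = 25.2 kHz, appears at 5.6 kHz.
Distinct values: {5.6 kHz, 12.2 kHz, 18.6 kHz} → 3.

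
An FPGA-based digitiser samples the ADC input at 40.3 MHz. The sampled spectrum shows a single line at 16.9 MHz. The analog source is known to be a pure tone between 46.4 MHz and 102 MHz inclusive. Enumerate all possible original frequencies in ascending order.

Frequencies that alias to 16.9 MHz are k·fs ± 16.9 MHz for integer k ≥ 0.
k=0: 16.9 MHz.
k=1: 23.4 MHz, 57.2 MHz.
k=2: 63.7 MHz, 97.5 MHz.
k=3: 104 MHz, 137.8 MHz.
Within [46.4 MHz, 102 MHz]: 57.2 MHz, 63.7 MHz, 97.5 MHz.

57.2 MHz, 63.7 MHz, 97.5 MHz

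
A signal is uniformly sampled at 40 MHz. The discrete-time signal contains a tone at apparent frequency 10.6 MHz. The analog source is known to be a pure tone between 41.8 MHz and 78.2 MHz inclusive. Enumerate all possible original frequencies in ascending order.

Frequencies that alias to 10.6 MHz are k·fs ± 10.6 MHz for integer k ≥ 0.
k=0: 10.6 MHz.
k=1: 29.4 MHz, 50.6 MHz.
k=2: 69.4 MHz, 90.6 MHz.
k=3: 109.4 MHz, 130.6 MHz.
Within [41.8 MHz, 78.2 MHz]: 50.6 MHz, 69.4 MHz.

50.6 MHz, 69.4 MHz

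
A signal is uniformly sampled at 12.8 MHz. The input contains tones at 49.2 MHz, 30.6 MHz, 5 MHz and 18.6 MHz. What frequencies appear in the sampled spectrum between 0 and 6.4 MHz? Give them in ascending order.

2 MHz, 5 MHz, 5.8 MHz

fs/2 = 6.4 MHz.
49.2 MHz mod fs = 10.8 MHz.
10.8 MHz > fs/2 = 6.4 MHz, folds to fs − 10.8 MHz = 2 MHz.
30.6 MHz mod fs = 5 MHz.
5 MHz ≤ fs/2 = 6.4 MHz, appears at 5 MHz.
5 MHz ≤ fs/2 = 6.4 MHz, passes unchanged.
18.6 MHz mod fs = 5.8 MHz.
5.8 MHz ≤ fs/2 = 6.4 MHz, appears at 5.8 MHz.
Distinct values: {2 MHz, 5 MHz, 5.8 MHz}.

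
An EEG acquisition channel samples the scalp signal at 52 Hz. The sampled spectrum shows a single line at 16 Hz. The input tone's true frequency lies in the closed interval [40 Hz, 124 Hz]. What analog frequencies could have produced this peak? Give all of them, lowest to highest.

Frequencies that alias to 16 Hz are k·fs ± 16 Hz for integer k ≥ 0.
k=0: 16 Hz.
k=1: 36 Hz, 68 Hz.
k=2: 88 Hz, 120 Hz.
k=3: 140 Hz, 172 Hz.
Within [40 Hz, 124 Hz]: 68 Hz, 88 Hz, 120 Hz.

68 Hz, 88 Hz, 120 Hz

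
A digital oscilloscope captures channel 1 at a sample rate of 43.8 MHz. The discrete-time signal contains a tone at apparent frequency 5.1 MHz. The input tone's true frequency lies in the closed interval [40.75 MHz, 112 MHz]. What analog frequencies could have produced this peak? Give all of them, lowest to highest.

Frequencies that alias to 5.1 MHz are k·fs ± 5.1 MHz for integer k ≥ 0.
k=0: 5.1 MHz.
k=1: 38.7 MHz, 48.9 MHz.
k=2: 82.5 MHz, 92.7 MHz.
k=3: 126.3 MHz, 136.5 MHz.
Within [40.75 MHz, 112 MHz]: 48.9 MHz, 82.5 MHz, 92.7 MHz.

48.9 MHz, 82.5 MHz, 92.7 MHz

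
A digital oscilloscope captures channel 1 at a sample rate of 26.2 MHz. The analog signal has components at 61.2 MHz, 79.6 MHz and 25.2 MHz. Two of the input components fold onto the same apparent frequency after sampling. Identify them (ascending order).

25.2 MHz, 79.6 MHz

fs/2 = 13.1 MHz.
61.2 MHz mod fs = 8.8 MHz.
8.8 MHz ≤ fs/2 = 13.1 MHz, appears at 8.8 MHz.
79.6 MHz mod fs = 1 MHz.
1 MHz ≤ fs/2 = 13.1 MHz, appears at 1 MHz.
25.2 MHz > fs/2 = 13.1 MHz, folds to fs − 25.2 MHz = 1 MHz.
25.2 MHz and 79.6 MHz both map to 1 MHz.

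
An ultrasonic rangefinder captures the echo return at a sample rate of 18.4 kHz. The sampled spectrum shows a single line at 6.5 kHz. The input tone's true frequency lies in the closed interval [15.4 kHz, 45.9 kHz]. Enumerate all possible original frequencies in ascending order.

24.9 kHz, 30.3 kHz, 43.3 kHz

Frequencies that alias to 6.5 kHz are k·fs ± 6.5 kHz for integer k ≥ 0.
k=0: 6.5 kHz.
k=1: 11.9 kHz, 24.9 kHz.
k=2: 30.3 kHz, 43.3 kHz.
k=3: 48.7 kHz, 61.7 kHz.
Within [15.4 kHz, 45.9 kHz]: 24.9 kHz, 30.3 kHz, 43.3 kHz.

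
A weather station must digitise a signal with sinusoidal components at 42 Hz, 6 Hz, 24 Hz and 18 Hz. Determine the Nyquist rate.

Highest-frequency component: 42 Hz.
Nyquist rate = 2 × 42 Hz = 84 Hz.

84 Hz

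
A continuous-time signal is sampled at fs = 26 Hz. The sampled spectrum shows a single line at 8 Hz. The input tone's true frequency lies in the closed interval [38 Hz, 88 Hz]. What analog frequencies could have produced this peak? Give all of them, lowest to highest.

Frequencies that alias to 8 Hz are k·fs ± 8 Hz for integer k ≥ 0.
k=0: 8 Hz.
k=1: 18 Hz, 34 Hz.
k=2: 44 Hz, 60 Hz.
k=3: 70 Hz, 86 Hz.
k=4: 96 Hz, 112 Hz.
Within [38 Hz, 88 Hz]: 44 Hz, 60 Hz, 70 Hz, 86 Hz.

44 Hz, 60 Hz, 70 Hz, 86 Hz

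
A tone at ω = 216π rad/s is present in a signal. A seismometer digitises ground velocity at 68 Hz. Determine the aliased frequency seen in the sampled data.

ω = 216π rad/s → f = ω/(2π) = 108 Hz.
108 Hz mod fs = 40 Hz.
40 Hz > fs/2 = 34 Hz, folds to fs − 40 Hz = 28 Hz.

28 Hz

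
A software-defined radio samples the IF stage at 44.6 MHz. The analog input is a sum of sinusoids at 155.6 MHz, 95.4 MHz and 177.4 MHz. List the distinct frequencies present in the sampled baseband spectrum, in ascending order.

fs/2 = 22.3 MHz.
155.6 MHz mod fs = 21.8 MHz.
21.8 MHz ≤ fs/2 = 22.3 MHz, appears at 21.8 MHz.
95.4 MHz mod fs = 6.2 MHz.
6.2 MHz ≤ fs/2 = 22.3 MHz, appears at 6.2 MHz.
177.4 MHz mod fs = 43.6 MHz.
43.6 MHz > fs/2 = 22.3 MHz, folds to fs − 43.6 MHz = 1 MHz.
Distinct values: {1 MHz, 6.2 MHz, 21.8 MHz}.

1 MHz, 6.2 MHz, 21.8 MHz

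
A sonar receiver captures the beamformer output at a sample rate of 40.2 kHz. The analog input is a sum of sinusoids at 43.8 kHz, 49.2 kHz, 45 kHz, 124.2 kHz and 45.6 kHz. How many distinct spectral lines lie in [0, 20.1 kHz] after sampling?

4

fs/2 = 20.1 kHz.
43.8 kHz mod fs = 3.6 kHz.
3.6 kHz ≤ fs/2 = 20.1 kHz, appears at 3.6 kHz.
49.2 kHz mod fs = 9 kHz.
9 kHz ≤ fs/2 = 20.1 kHz, appears at 9 kHz.
45 kHz mod fs = 4.8 kHz.
4.8 kHz ≤ fs/2 = 20.1 kHz, appears at 4.8 kHz.
124.2 kHz mod fs = 3.6 kHz.
3.6 kHz ≤ fs/2 = 20.1 kHz, appears at 3.6 kHz.
45.6 kHz mod fs = 5.4 kHz.
5.4 kHz ≤ fs/2 = 20.1 kHz, appears at 5.4 kHz.
Distinct values: {3.6 kHz, 4.8 kHz, 5.4 kHz, 9 kHz} → 4.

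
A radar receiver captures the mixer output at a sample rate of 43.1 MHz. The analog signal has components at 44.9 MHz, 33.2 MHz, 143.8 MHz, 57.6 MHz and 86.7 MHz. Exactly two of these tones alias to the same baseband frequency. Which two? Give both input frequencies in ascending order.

57.6 MHz, 143.8 MHz

fs/2 = 21.55 MHz.
44.9 MHz mod fs = 1.8 MHz.
1.8 MHz ≤ fs/2 = 21.55 MHz, appears at 1.8 MHz.
33.2 MHz > fs/2 = 21.55 MHz, folds to fs − 33.2 MHz = 9.9 MHz.
143.8 MHz mod fs = 14.5 MHz.
14.5 MHz ≤ fs/2 = 21.55 MHz, appears at 14.5 MHz.
57.6 MHz mod fs = 14.5 MHz.
14.5 MHz ≤ fs/2 = 21.55 MHz, appears at 14.5 MHz.
86.7 MHz mod fs = 0.5 MHz.
0.5 MHz ≤ fs/2 = 21.55 MHz, appears at 0.5 MHz.
57.6 MHz and 143.8 MHz both map to 14.5 MHz.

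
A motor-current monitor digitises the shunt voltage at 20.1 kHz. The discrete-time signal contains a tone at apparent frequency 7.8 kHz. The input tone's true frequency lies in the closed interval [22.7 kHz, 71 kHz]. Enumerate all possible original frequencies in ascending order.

Frequencies that alias to 7.8 kHz are k·fs ± 7.8 kHz for integer k ≥ 0.
k=0: 7.8 kHz.
k=1: 12.3 kHz, 27.9 kHz.
k=2: 32.4 kHz, 48 kHz.
k=3: 52.5 kHz, 68.1 kHz.
k=4: 72.6 kHz, 88.2 kHz.
Within [22.7 kHz, 71 kHz]: 27.9 kHz, 32.4 kHz, 48 kHz, 52.5 kHz, 68.1 kHz.

27.9 kHz, 32.4 kHz, 48 kHz, 52.5 kHz, 68.1 kHz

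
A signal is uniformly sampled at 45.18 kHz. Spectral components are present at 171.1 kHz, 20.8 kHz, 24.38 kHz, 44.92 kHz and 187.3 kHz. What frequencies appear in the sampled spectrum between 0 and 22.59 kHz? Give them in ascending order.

0.26 kHz, 6.58 kHz, 9.62 kHz, 20.8 kHz

fs/2 = 22.59 kHz.
171.1 kHz mod fs = 35.56 kHz.
35.56 kHz > fs/2 = 22.59 kHz, folds to fs − 35.56 kHz = 9.62 kHz.
20.8 kHz ≤ fs/2 = 22.59 kHz, passes unchanged.
24.38 kHz > fs/2 = 22.59 kHz, folds to fs − 24.38 kHz = 20.8 kHz.
44.92 kHz > fs/2 = 22.59 kHz, folds to fs − 44.92 kHz = 0.26 kHz.
187.3 kHz mod fs = 6.58 kHz.
6.58 kHz ≤ fs/2 = 22.59 kHz, appears at 6.58 kHz.
Distinct values: {0.26 kHz, 6.58 kHz, 9.62 kHz, 20.8 kHz}.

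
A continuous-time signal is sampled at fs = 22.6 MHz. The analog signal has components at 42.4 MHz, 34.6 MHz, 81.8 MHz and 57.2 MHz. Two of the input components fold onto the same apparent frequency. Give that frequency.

fs/2 = 11.3 MHz.
42.4 MHz mod fs = 19.8 MHz.
19.8 MHz > fs/2 = 11.3 MHz, folds to fs − 19.8 MHz = 2.8 MHz.
34.6 MHz mod fs = 12 MHz.
12 MHz > fs/2 = 11.3 MHz, folds to fs − 12 MHz = 10.6 MHz.
81.8 MHz mod fs = 14 MHz.
14 MHz > fs/2 = 11.3 MHz, folds to fs − 14 MHz = 8.6 MHz.
57.2 MHz mod fs = 12 MHz.
12 MHz > fs/2 = 11.3 MHz, folds to fs − 12 MHz = 10.6 MHz.
34.6 MHz and 57.2 MHz both map to 10.6 MHz.

10.6 MHz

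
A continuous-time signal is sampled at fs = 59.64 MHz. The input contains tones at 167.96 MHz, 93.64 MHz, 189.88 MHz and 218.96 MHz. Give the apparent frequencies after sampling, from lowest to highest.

fs/2 = 29.82 MHz.
167.96 MHz mod fs = 48.68 MHz.
48.68 MHz > fs/2 = 29.82 MHz, folds to fs − 48.68 MHz = 10.96 MHz.
93.64 MHz mod fs = 34 MHz.
34 MHz > fs/2 = 29.82 MHz, folds to fs − 34 MHz = 25.64 MHz.
189.88 MHz mod fs = 10.96 MHz.
10.96 MHz ≤ fs/2 = 29.82 MHz, appears at 10.96 MHz.
218.96 MHz mod fs = 40.04 MHz.
40.04 MHz > fs/2 = 29.82 MHz, folds to fs − 40.04 MHz = 19.6 MHz.
Distinct values: {10.96 MHz, 19.6 MHz, 25.64 MHz}.

10.96 MHz, 19.6 MHz, 25.64 MHz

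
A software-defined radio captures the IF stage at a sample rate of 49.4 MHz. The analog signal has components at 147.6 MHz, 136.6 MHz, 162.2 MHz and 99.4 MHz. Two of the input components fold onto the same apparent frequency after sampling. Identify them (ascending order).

fs/2 = 24.7 MHz.
147.6 MHz mod fs = 48.8 MHz.
48.8 MHz > fs/2 = 24.7 MHz, folds to fs − 48.8 MHz = 0.6 MHz.
136.6 MHz mod fs = 37.8 MHz.
37.8 MHz > fs/2 = 24.7 MHz, folds to fs − 37.8 MHz = 11.6 MHz.
162.2 MHz mod fs = 14 MHz.
14 MHz ≤ fs/2 = 24.7 MHz, appears at 14 MHz.
99.4 MHz mod fs = 0.6 MHz.
0.6 MHz ≤ fs/2 = 24.7 MHz, appears at 0.6 MHz.
99.4 MHz and 147.6 MHz both map to 0.6 MHz.

99.4 MHz, 147.6 MHz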